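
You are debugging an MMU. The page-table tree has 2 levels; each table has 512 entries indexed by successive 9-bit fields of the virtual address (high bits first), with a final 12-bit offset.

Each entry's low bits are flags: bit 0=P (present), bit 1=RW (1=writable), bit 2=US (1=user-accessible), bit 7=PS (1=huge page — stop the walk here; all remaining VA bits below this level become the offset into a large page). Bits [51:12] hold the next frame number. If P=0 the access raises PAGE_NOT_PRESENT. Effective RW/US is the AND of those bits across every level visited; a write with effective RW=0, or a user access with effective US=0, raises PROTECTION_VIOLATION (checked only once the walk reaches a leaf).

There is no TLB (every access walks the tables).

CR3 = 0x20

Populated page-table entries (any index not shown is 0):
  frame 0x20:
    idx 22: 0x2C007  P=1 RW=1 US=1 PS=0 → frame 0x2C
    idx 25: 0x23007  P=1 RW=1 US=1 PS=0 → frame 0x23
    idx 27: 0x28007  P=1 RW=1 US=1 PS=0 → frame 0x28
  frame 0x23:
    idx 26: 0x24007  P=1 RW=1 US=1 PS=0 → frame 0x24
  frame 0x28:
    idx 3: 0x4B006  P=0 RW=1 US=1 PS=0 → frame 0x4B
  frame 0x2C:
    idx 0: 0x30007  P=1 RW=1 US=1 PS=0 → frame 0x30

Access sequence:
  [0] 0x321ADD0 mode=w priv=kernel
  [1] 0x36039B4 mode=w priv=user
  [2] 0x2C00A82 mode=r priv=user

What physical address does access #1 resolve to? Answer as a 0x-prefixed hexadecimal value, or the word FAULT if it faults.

Walk each access:
#0 VA=0x321ADD0 (w,kernel):
  [0] read 0x20 idx=25: raw=0x23007 flags P=1 W=1 U=1 S=0
  [1] read 0x23 idx=26: raw=0x24007 flags P=1 W=1 U=1 S=0
  → PA=0x24DD0  (2 entries read)
#1 VA=0x36039B4 (w,user):
  [0] read 0x20 idx=27: raw=0x28007 flags P=1 W=1 U=1 S=0
  [1] read 0x28 idx=3: raw=0x4B006 flags P=0 W=1 U=1 S=0
  ⇒ fault: PAGE_NOT_PRESENT  — 2 lookups
#2 VA=0x2C00A82 (r,user):
  [0] read 0x20 idx=22: raw=0x2C007 flags P=1 W=1 U=1 S=0
  [1] read 0x2C idx=0: raw=0x30007 flags P=1 W=1 U=1 S=0
  → PA=0x30A82  (2 entries read)

Access #1 PA: FAULT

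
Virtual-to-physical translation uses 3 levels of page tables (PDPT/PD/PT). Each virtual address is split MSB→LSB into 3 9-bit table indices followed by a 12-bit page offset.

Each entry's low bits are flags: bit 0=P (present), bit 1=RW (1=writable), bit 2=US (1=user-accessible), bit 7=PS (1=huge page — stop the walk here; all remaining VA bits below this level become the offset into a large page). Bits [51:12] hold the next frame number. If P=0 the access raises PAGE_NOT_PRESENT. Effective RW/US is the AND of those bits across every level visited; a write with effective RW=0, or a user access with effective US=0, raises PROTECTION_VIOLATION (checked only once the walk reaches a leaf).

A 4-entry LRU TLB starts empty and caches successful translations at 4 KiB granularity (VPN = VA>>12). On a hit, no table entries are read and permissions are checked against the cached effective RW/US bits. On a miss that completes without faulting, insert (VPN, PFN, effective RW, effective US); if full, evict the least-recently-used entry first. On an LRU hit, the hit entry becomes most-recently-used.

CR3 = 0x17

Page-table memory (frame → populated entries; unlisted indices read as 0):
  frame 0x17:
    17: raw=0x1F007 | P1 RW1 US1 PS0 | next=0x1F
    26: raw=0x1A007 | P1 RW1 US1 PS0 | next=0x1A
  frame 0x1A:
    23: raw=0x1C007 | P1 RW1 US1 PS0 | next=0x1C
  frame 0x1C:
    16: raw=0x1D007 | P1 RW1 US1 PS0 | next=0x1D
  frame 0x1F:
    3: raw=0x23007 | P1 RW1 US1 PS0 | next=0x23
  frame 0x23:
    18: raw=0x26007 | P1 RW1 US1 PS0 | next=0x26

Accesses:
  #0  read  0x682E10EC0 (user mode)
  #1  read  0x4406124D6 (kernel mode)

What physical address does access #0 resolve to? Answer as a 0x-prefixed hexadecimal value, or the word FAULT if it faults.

Per-access translation:
#0 VA=0x682E10EC0 (r,user):
  [0] read 0x17 idx=26: raw=0x1A007 flags P=1 W=1 U=1 S=0
  [1] read 0x1A idx=23: raw=0x1C007 flags P=1 W=1 U=1 S=0
  [2] read 0x1C idx=16: raw=0x1D007 flags P=1 W=1 U=1 S=0
  → PA=0x1DEC0  (3 entries read)
#1 VA=0x4406124D6 (r,kernel):
  [0] read 0x17 idx=17: raw=0x1F007 flags P=1 W=1 U=1 S=0
  [1] read 0x1F idx=3: raw=0x23007 flags P=1 W=1 U=1 S=0
  [2] read 0x23 idx=18: raw=0x26007 flags P=1 W=1 U=1 S=0
  → PA=0x264D6  (3 entries read)

Access #0 PA: 0x1DEC0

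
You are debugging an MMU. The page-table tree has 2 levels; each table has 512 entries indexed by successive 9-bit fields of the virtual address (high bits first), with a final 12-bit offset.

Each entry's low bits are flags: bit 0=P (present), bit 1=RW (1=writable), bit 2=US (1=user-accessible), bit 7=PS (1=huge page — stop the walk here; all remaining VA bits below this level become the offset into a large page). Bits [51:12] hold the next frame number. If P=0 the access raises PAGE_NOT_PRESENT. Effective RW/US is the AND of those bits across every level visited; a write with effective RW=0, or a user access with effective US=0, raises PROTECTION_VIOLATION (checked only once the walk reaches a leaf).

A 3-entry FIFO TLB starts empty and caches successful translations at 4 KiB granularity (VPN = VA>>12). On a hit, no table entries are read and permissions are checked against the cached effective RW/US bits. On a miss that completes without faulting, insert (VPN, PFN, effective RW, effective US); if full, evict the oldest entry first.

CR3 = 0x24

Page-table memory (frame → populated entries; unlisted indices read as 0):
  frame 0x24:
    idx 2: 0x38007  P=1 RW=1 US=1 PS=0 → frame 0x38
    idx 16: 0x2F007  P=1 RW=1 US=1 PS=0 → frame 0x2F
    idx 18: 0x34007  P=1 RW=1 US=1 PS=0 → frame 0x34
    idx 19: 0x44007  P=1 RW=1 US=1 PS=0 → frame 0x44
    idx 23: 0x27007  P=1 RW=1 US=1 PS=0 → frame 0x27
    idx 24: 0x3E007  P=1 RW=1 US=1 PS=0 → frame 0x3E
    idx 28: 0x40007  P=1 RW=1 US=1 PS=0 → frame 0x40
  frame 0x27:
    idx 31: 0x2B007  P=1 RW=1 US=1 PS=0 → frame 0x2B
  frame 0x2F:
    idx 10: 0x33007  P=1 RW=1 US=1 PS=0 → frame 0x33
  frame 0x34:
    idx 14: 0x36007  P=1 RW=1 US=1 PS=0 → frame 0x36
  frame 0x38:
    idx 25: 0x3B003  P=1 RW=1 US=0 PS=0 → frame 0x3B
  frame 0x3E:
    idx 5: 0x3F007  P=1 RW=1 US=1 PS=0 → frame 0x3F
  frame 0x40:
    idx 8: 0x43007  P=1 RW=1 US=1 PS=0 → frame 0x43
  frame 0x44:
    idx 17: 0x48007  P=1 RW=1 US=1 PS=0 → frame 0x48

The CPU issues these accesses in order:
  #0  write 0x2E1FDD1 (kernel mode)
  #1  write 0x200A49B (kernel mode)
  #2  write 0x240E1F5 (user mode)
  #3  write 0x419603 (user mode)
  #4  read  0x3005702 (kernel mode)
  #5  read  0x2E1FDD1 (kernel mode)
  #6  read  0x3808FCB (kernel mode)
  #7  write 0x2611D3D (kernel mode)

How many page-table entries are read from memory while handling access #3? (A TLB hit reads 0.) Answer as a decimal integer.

Per-access translation:
#0 VA=0x2E1FDD1 (w,kernel):
  L0: frame=0x24 idx=23 entry=0x27007 [P=1 RW=1 US=1 PS=0]
  L1: frame=0x27 idx=31 entry=0x2B007 [P=1 RW=1 US=1 PS=0]
  ⇒ phys 0x2BDD1  [2 reads]
#1 VA=0x200A49B (w,kernel):
  L0: frame=0x24 idx=16 entry=0x2F007 [P=1 RW=1 US=1 PS=0]
  L1: frame=0x2F idx=10 entry=0x33007 [P=1 RW=1 US=1 PS=0]
  ⇒ phys 0x3349B  [2 reads]
#2 VA=0x240E1F5 (w,user):
  L0: frame=0x24 idx=18 entry=0x34007 [P=1 RW=1 US=1 PS=0]
  L1: frame=0x34 idx=14 entry=0x36007 [P=1 RW=1 US=1 PS=0]
  ⇒ phys 0x361F5  [2 reads]
#3 VA=0x419603 (w,user):
  L0: frame=0x24 idx=2 entry=0x38007 [P=1 RW=1 US=1 PS=0]
  L1: frame=0x38 idx=25 entry=0x3B003 [P=1 RW=1 US=0 PS=0]
  ⇒ fault: PROTECTION_VIOLATION  — 2 lookups
#4 VA=0x3005702 (r,kernel):
  L0: frame=0x24 idx=24 entry=0x3E007 [P=1 RW=1 US=1 PS=0]
  L1: frame=0x3E idx=5 entry=0x3F007 [P=1 RW=1 US=1 PS=0]
  ⇒ phys 0x3F702  [2 reads]
#5 VA=0x2E1FDD1 (r,kernel):
  L0: frame=0x24 idx=23 entry=0x27007 [P=1 RW=1 US=1 PS=0]
  L1: frame=0x27 idx=31 entry=0x2B007 [P=1 RW=1 US=1 PS=0]
  ⇒ phys 0x2BDD1  [2 reads]
#6 VA=0x3808FCB (r,kernel):
  L0: frame=0x24 idx=28 entry=0x40007 [P=1 RW=1 US=1 PS=0]
  L1: frame=0x40 idx=8 entry=0x43007 [P=1 RW=1 US=1 PS=0]
  ⇒ phys 0x43FCB  [2 reads]
#7 VA=0x2611D3D (w,kernel):
  L0: frame=0x24 idx=19 entry=0x44007 [P=1 RW=1 US=1 PS=0]
  L1: frame=0x44 idx=17 entry=0x48007 [P=1 RW=1 US=1 PS=0]
  ⇒ phys 0x48D3D  [2 reads]

Entries read for #3: 2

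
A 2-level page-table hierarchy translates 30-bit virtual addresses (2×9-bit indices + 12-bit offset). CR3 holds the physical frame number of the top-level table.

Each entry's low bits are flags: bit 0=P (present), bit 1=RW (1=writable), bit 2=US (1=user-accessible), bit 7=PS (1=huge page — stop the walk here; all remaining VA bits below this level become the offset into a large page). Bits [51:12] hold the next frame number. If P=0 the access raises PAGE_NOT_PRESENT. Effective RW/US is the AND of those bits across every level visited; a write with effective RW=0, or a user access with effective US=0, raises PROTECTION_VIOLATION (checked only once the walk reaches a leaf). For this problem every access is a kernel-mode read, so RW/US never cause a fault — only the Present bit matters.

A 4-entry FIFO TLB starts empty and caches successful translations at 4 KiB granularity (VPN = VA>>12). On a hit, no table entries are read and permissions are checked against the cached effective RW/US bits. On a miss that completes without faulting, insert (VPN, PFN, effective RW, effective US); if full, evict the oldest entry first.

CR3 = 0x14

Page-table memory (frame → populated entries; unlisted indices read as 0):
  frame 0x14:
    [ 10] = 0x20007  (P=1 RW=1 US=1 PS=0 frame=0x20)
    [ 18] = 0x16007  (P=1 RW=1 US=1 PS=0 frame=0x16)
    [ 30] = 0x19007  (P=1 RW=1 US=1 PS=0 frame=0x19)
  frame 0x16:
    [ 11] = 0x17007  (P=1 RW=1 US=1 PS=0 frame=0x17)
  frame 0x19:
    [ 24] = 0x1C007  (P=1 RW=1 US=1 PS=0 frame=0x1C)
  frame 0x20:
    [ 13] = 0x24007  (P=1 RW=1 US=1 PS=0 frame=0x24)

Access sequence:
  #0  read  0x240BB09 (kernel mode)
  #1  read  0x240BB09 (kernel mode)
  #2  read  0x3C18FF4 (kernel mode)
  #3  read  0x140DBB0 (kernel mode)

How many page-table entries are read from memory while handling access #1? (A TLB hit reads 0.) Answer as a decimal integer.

Trace:
#0 VA=0x240BB09 (r,kernel):
  [0] read 0x14 idx=18: raw=0x16007 flags P=1 W=1 U=1 S=0
  [1] read 0x16 idx=11: raw=0x17007 flags P=1 W=1 U=1 S=0
  ✓ 0x17B09  — 2 lookups
#1 VA=0x240BB09 (r,kernel):
  TLB hit vpn=0x240B → PA=0x17B09
#2 VA=0x3C18FF4 (r,kernel):
  [0] read 0x14 idx=30: raw=0x19007 flags P=1 W=1 U=1 S=0
  [1] read 0x19 idx=24: raw=0x1C007 flags P=1 W=1 U=1 S=0
  ✓ 0x1CFF4  — 2 lookups
#3 VA=0x140DBB0 (r,kernel):
  [0] read 0x14 idx=10: raw=0x20007 flags P=1 W=1 U=1 S=0
  [1] read 0x20 idx=13: raw=0x24007 flags P=1 W=1 U=1 S=0
  ✓ 0x24BB0  — 2 lookups

Entries read for #1: 0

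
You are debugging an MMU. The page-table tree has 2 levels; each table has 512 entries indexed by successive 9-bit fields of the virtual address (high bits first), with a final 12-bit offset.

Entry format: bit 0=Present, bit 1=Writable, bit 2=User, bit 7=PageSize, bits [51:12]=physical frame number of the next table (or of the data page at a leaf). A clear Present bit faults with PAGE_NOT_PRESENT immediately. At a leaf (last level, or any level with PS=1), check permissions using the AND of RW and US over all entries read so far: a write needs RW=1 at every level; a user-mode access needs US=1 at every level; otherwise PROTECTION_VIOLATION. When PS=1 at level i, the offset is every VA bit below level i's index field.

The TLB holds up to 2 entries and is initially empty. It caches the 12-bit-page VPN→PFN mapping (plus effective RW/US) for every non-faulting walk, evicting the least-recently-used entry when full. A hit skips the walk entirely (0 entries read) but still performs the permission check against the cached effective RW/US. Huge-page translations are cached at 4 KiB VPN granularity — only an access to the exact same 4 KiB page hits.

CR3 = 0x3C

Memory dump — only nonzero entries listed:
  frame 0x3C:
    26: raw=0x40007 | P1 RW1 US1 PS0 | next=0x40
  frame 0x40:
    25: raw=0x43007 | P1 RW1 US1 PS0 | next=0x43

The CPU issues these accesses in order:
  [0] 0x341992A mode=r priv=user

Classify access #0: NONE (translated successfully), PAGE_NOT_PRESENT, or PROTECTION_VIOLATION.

Walk each access:
#0 VA=0x341992A (r,user):
  lvl0: tbl 0x3C, slot 26 ⇒ 0x40007 (P1/RW1/US1/PS0)
  lvl1: tbl 0x40, slot 25 ⇒ 0x43007 (P1/RW1/US1/PS0)
  → PA=0x4392A  (2 entries read)

Access #0 fault: NONE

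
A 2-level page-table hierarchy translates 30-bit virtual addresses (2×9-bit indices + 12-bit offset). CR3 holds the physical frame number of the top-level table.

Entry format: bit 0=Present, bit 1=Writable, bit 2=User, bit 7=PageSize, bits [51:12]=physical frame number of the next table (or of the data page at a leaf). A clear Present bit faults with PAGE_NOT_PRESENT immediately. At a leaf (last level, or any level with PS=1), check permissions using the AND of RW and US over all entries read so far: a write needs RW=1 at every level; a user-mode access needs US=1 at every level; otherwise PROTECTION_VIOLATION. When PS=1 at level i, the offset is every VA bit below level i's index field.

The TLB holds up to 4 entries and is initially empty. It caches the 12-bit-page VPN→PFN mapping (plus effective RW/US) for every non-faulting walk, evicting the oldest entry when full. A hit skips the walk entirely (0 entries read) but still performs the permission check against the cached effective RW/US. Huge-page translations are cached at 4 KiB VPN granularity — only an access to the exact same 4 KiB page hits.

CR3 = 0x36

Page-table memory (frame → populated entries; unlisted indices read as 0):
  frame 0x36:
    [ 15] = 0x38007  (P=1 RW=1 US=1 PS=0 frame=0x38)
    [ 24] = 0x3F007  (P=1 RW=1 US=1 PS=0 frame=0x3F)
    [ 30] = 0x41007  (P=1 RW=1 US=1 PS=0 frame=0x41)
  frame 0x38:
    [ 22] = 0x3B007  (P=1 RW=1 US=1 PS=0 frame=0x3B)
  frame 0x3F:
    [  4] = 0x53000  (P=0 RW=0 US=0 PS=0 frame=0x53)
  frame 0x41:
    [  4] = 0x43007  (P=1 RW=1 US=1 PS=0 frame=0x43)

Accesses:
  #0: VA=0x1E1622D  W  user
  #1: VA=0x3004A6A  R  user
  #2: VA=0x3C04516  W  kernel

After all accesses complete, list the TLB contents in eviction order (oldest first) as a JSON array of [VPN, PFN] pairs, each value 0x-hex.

Per-access translation:
#0 VA=0x1E1622D (w,user):
  L0: frame=0x36 idx=15 entry=0x38007 [P=1 RW=1 US=1 PS=0]
  L1: frame=0x38 idx=22 entry=0x3B007 [P=1 RW=1 US=1 PS=0]
  → PA=0x3B22D  (2 entries read)
#1 VA=0x3004A6A (r,user):
  L0: frame=0x36 idx=24 entry=0x3F007 [P=1 RW=1 US=1 PS=0]
  L1: frame=0x3F idx=4 entry=0x53000 [P=0 RW=0 US=0 PS=0]
  ⇒ fault: PAGE_NOT_PRESENT  — 2 lookups
#2 VA=0x3C04516 (w,kernel):
  L0: frame=0x36 idx=30 entry=0x41007 [P=1 RW=1 US=1 PS=0]
  L1: frame=0x41 idx=4 entry=0x43007 [P=1 RW=1 US=1 PS=0]
  → PA=0x43516  (2 entries read)

TLB: [["0x1E16", "0x3B"], ["0x3C04", "0x43"]]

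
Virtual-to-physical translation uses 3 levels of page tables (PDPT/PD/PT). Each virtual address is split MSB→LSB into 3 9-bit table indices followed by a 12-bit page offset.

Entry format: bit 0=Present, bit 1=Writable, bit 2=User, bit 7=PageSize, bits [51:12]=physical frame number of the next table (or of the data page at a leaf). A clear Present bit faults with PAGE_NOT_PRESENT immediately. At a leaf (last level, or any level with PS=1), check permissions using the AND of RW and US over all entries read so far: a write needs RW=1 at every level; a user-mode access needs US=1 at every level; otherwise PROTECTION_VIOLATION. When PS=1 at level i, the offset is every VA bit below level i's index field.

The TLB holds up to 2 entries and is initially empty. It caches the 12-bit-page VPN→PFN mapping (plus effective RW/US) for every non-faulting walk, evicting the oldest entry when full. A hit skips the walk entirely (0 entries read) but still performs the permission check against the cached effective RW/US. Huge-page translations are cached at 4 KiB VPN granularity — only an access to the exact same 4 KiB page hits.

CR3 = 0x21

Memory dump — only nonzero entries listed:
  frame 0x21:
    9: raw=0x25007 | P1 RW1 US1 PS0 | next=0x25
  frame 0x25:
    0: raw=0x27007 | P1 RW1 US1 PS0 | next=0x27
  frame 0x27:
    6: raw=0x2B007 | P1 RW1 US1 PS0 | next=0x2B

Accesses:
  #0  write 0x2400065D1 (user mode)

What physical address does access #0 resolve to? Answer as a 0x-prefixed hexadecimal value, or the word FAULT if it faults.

Per-access translation:
#0 VA=0x2400065D1 (w,user):
  [0] read 0x21 idx=9: raw=0x25007 flags P=1 W=1 U=1 S=0
  [1] read 0x25 idx=0: raw=0x27007 flags P=1 W=1 U=1 S=0
  [2] read 0x27 idx=6: raw=0x2B007 flags P=1 W=1 U=1 S=0
  ✓ 0x2B5D1  — 3 lookups

Access #0 PA: 0x2B5D1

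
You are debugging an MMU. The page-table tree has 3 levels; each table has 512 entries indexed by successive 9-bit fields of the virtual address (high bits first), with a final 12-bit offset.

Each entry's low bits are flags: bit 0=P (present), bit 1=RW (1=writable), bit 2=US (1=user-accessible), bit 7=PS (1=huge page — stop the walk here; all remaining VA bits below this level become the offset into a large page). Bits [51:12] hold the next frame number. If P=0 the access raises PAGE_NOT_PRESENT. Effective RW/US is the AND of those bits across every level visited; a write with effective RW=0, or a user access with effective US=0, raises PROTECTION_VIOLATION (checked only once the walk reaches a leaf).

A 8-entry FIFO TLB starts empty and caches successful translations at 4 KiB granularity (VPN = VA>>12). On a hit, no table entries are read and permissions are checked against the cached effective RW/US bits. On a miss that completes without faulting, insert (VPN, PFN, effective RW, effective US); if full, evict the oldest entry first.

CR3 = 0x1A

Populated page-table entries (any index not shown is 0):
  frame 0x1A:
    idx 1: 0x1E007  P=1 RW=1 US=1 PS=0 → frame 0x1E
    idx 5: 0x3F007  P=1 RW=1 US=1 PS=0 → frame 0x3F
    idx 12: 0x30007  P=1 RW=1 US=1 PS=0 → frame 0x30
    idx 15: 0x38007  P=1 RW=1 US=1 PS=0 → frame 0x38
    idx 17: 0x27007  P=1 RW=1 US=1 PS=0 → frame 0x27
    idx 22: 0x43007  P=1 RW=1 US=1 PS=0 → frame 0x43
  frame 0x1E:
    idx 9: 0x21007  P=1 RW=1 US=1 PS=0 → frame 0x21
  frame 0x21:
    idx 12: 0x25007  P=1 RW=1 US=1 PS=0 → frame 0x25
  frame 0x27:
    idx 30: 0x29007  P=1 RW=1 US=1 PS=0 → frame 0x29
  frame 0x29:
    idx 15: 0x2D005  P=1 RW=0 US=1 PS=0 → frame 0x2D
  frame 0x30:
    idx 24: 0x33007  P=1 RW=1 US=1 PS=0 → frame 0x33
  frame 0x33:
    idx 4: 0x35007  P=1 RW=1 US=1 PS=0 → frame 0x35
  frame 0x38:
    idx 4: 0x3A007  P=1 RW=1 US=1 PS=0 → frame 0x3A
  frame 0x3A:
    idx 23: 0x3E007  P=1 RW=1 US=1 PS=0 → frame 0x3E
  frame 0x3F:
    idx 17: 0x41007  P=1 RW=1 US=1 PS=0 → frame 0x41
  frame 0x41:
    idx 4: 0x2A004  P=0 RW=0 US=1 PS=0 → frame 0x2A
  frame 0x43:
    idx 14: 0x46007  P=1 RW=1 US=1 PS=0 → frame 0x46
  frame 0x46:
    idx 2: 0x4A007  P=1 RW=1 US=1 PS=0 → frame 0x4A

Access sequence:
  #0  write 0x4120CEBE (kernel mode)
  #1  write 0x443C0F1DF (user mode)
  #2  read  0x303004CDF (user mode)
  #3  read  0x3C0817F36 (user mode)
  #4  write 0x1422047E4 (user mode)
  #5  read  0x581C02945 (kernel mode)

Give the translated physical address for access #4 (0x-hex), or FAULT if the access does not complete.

Trace:
#0 VA=0x4120CEBE (w,kernel):
  L0 @0x1A[1] → 0x1E007  P=1,RW=1,US=1,PS=0
  L1 @0x1E[9] → 0x21007  P=1,RW=1,US=1,PS=0
  L2 @0x21[12] → 0x25007  P=1,RW=1,US=1,PS=0
  ⇒ phys 0x25EBE  [3 reads]
#1 VA=0x443C0F1DF (w,user):
  L0 @0x1A[17] → 0x27007  P=1,RW=1,US=1,PS=0
  L1 @0x27[30] → 0x29007  P=1,RW=1,US=1,PS=0
  L2 @0x29[15] → 0x2D005  P=1,RW=0,US=1,PS=0
  ⇒ fault: PROTECTION_VIOLATION  — 3 lookups
#2 VA=0x303004CDF (r,user):
  L0 @0x1A[12] → 0x30007  P=1,RW=1,US=1,PS=0
  L1 @0x30[24] → 0x33007  P=1,RW=1,US=1,PS=0
  L2 @0x33[4] → 0x35007  P=1,RW=1,US=1,PS=0
  ⇒ phys 0x35CDF  [3 reads]
#3 VA=0x3C0817F36 (r,user):
  L0 @0x1A[15] → 0x38007  P=1,RW=1,US=1,PS=0
  L1 @0x38[4] → 0x3A007  P=1,RW=1,US=1,PS=0
  L2 @0x3A[23] → 0x3E007  P=1,RW=1,US=1,PS=0
  ⇒ phys 0x3EF36  [3 reads]
#4 VA=0x1422047E4 (w,user):
  L0 @0x1A[5] → 0x3F007  P=1,RW=1,US=1,PS=0
  L1 @0x3F[17] → 0x41007  P=1,RW=1,US=1,PS=0
  L2 @0x41[4] → 0x2A004  P=0,RW=0,US=1,PS=0
  ⇒ fault: PAGE_NOT_PRESENT  — 3 lookups
#5 VA=0x581C02945 (r,kernel):
  L0 @0x1A[22] → 0x43007  P=1,RW=1,US=1,PS=0
  L1 @0x43[14] → 0x46007  P=1,RW=1,US=1,PS=0
  L2 @0x46[2] → 0x4A007  P=1,RW=1,US=1,PS=0
  ⇒ phys 0x4A945  [3 reads]

Access #4 PA: FAULT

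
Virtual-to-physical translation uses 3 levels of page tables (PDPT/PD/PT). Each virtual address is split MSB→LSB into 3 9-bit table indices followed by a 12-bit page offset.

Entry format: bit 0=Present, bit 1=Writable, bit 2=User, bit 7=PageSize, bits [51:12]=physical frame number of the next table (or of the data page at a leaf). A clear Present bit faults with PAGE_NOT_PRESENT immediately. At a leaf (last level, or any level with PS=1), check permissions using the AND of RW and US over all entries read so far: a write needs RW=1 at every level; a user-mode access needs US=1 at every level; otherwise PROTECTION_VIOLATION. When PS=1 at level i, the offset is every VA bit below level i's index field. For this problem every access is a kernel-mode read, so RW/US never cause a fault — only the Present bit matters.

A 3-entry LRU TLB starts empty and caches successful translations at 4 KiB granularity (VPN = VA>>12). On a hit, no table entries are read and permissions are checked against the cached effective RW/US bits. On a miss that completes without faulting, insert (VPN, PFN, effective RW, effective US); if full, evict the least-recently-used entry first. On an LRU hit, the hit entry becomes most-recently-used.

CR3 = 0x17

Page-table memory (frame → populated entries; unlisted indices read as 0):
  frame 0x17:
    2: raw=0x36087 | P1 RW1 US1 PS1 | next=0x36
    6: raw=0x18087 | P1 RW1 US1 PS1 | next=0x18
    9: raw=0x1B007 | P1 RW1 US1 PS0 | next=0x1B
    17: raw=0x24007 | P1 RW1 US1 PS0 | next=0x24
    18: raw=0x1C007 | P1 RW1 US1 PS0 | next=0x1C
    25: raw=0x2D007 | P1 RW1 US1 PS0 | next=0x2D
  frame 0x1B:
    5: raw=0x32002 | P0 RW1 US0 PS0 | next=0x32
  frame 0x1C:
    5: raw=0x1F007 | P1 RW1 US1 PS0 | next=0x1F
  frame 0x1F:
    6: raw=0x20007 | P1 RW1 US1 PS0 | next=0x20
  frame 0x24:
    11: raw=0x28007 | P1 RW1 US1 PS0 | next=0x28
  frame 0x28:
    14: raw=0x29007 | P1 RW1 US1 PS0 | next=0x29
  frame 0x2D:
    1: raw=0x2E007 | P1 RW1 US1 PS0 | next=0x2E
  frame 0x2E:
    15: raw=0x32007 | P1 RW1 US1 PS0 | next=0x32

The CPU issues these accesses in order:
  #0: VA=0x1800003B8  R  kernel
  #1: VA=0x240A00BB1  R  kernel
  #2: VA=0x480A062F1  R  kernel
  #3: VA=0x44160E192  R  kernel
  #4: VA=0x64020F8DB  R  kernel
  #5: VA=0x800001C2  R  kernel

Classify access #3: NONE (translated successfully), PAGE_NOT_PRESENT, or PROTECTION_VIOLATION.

Walk each access:
#0 VA=0x1800003B8 (r,kernel):
  lvl0: tbl 0x17, slot 6 ⇒ 0x18087 (P1/RW1/US1/PS1)
  ✓ 0x183B8 (huge @L0)  — 1 lookups
#1 VA=0x240A00BB1 (r,kernel):
  lvl0: tbl 0x17, slot 9 ⇒ 0x1B007 (P1/RW1/US1/PS0)
  lvl1: tbl 0x1B, slot 5 ⇒ 0x32002 (P0/RW1/US0/PS0)
  ✗ PAGE_NOT_PRESENT  [2 reads]
#2 VA=0x480A062F1 (r,kernel):
  lvl0: tbl 0x17, slot 18 ⇒ 0x1C007 (P1/RW1/US1/PS0)
  lvl1: tbl 0x1C, slot 5 ⇒ 0x1F007 (P1/RW1/US1/PS0)
  lvl2: tbl 0x1F, slot 6 ⇒ 0x20007 (P1/RW1/US1/PS0)
  ✓ 0x202F1  — 3 lookups
#3 VA=0x44160E192 (r,kernel):
  lvl0: tbl 0x17, slot 17 ⇒ 0x24007 (P1/RW1/US1/PS0)
  lvl1: tbl 0x24, slot 11 ⇒ 0x28007 (P1/RW1/US1/PS0)
  lvl2: tbl 0x28, slot 14 ⇒ 0x29007 (P1/RW1/US1/PS0)
  ✓ 0x29192  — 3 lookups
#4 VA=0x64020F8DB (r,kernel):
  lvl0: tbl 0x17, slot 25 ⇒ 0x2D007 (P1/RW1/US1/PS0)
  lvl1: tbl 0x2D, slot 1 ⇒ 0x2E007 (P1/RW1/US1/PS0)
  lvl2: tbl 0x2E, slot 15 ⇒ 0x32007 (P1/RW1/US1/PS0)
  ✓ 0x328DB  — 3 lookups
#5 VA=0x800001C2 (r,kernel):
  lvl0: tbl 0x17, slot 2 ⇒ 0x36087 (P1/RW1/US1/PS1)
  ✓ 0x361C2 (huge @L0)  — 1 lookups

Access #3 fault: NONE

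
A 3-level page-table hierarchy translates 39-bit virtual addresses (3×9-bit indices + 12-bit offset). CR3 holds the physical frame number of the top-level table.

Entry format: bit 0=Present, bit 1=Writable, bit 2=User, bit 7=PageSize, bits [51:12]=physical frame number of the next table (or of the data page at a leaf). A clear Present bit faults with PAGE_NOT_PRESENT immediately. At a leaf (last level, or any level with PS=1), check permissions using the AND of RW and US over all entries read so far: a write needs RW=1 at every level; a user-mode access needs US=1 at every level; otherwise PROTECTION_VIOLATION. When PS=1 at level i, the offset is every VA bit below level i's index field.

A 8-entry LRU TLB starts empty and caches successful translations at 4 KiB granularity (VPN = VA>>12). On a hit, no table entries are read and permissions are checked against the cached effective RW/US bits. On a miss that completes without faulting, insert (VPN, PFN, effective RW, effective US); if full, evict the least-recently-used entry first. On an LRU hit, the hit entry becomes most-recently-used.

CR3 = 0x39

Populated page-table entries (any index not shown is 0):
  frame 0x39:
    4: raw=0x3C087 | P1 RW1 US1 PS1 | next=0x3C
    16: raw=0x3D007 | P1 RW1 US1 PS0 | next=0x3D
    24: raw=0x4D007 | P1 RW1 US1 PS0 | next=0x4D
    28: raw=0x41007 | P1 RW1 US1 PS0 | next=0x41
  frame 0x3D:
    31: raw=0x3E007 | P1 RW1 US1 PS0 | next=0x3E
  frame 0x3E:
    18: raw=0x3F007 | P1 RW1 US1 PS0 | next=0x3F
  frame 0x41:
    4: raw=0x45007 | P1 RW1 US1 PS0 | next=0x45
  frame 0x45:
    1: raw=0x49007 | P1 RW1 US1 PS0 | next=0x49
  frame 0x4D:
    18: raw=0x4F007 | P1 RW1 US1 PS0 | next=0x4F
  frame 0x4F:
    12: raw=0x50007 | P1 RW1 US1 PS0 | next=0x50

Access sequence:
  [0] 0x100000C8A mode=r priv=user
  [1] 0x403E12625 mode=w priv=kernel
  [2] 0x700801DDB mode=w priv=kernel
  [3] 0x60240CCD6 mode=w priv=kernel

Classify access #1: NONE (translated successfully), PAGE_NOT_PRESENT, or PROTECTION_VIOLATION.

Trace:
#0 VA=0x100000C8A (r,user):
  L0 @0x39[4] → 0x3C087  P=1,RW=1,US=1,PS=1
  ✓ 0x3CC8A (huge @L0)  — 1 lookups
#1 VA=0x403E12625 (w,kernel):
  L0 @0x39[16] → 0x3D007  P=1,RW=1,US=1,PS=0
  L1 @0x3D[31] → 0x3E007  P=1,RW=1,US=1,PS=0
  L2 @0x3E[18] → 0x3F007  P=1,RW=1,US=1,PS=0
  ✓ 0x3F625  — 3 lookups
#2 VA=0x700801DDB (w,kernel):
  L0 @0x39[28] → 0x41007  P=1,RW=1,US=1,PS=0
  L1 @0x41[4] → 0x45007  P=1,RW=1,US=1,PS=0
  L2 @0x45[1] → 0x49007  P=1,RW=1,US=1,PS=0
  ✓ 0x49DDB  — 3 lookups
#3 VA=0x60240CCD6 (w,kernel):
  L0 @0x39[24] → 0x4D007  P=1,RW=1,US=1,PS=0
  L1 @0x4D[18] → 0x4F007  P=1,RW=1,US=1,PS=0
  L2 @0x4F[12] → 0x50007  P=1,RW=1,US=1,PS=0
  ✓ 0x50CD6  — 3 lookups

Access #1 fault: NONE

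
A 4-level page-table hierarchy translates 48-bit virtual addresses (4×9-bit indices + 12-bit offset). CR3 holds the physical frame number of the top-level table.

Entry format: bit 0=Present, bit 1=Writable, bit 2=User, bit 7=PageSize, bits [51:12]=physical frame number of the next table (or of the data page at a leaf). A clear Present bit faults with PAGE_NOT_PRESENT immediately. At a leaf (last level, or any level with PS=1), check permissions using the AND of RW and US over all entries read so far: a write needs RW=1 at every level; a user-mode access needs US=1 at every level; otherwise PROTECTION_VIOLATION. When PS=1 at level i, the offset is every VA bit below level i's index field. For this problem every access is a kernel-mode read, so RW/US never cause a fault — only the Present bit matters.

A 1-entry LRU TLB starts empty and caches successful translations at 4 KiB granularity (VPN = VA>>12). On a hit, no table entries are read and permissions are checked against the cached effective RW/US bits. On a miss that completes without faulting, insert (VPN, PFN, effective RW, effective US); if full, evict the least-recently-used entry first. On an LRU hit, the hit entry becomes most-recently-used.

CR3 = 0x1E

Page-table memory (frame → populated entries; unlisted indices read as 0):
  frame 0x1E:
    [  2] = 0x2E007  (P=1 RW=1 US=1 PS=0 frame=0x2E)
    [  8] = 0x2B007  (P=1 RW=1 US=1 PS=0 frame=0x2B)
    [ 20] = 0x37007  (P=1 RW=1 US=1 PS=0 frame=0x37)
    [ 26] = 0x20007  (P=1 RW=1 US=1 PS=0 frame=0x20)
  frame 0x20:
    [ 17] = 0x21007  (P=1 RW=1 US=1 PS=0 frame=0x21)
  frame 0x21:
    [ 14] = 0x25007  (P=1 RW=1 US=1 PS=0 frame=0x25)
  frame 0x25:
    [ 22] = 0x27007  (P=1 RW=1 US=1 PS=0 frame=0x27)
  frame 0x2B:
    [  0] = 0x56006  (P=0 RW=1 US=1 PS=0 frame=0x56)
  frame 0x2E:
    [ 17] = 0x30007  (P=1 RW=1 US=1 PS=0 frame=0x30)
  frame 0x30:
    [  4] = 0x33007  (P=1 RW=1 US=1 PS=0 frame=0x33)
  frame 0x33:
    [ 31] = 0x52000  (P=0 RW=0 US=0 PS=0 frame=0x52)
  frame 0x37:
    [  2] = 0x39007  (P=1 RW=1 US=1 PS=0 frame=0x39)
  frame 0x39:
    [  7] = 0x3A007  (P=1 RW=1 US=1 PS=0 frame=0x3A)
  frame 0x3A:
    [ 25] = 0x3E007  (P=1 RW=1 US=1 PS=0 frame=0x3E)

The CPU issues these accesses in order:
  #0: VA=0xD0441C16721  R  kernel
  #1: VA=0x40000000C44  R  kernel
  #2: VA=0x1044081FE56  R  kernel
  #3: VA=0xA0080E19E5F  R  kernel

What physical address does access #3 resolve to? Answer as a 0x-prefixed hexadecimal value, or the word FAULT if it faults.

Walk each access:
#0 VA=0xD0441C16721 (r,kernel):
  [0] read 0x1E idx=26: raw=0x20007 flags P=1 W=1 U=1 S=0
  [1] read 0x20 idx=17: raw=0x21007 flags P=1 W=1 U=1 S=0
  [2] read 0x21 idx=14: raw=0x25007 flags P=1 W=1 U=1 S=0
  [3] read 0x25 idx=22: raw=0x27007 flags P=1 W=1 U=1 S=0
  ✓ 0x27721  — 4 lookups
#1 VA=0x40000000C44 (r,kernel):
  [0] read 0x1E idx=8: raw=0x2B007 flags P=1 W=1 U=1 S=0
  [1] read 0x2B idx=0: raw=0x56006 flags P=0 W=1 U=1 S=0
  ✗ PAGE_NOT_PRESENT  [2 reads]
#2 VA=0x1044081FE56 (r,kernel):
  [0] read 0x1E idx=2: raw=0x2E007 flags P=1 W=1 U=1 S=0
  [1] read 0x2E idx=17: raw=0x30007 flags P=1 W=1 U=1 S=0
  [2] read 0x30 idx=4: raw=0x33007 flags P=1 W=1 U=1 S=0
  [3] read 0x33 idx=31: raw=0x52000 flags P=0 W=0 U=0 S=0
  ✗ PAGE_NOT_PRESENT  [4 reads]
#3 VA=0xA0080E19E5F (r,kernel):
  [0] read 0x1E idx=20: raw=0x37007 flags P=1 W=1 U=1 S=0
  [1] read 0x37 idx=2: raw=0x39007 flags P=1 W=1 U=1 S=0
  [2] read 0x39 idx=7: raw=0x3A007 flags P=1 W=1 U=1 S=0
  [3] read 0x3A idx=25: raw=0x3E007 flags P=1 W=1 U=1 S=0
  ✓ 0x3EE5F  — 4 lookups

Access #3 PA: 0x3EE5F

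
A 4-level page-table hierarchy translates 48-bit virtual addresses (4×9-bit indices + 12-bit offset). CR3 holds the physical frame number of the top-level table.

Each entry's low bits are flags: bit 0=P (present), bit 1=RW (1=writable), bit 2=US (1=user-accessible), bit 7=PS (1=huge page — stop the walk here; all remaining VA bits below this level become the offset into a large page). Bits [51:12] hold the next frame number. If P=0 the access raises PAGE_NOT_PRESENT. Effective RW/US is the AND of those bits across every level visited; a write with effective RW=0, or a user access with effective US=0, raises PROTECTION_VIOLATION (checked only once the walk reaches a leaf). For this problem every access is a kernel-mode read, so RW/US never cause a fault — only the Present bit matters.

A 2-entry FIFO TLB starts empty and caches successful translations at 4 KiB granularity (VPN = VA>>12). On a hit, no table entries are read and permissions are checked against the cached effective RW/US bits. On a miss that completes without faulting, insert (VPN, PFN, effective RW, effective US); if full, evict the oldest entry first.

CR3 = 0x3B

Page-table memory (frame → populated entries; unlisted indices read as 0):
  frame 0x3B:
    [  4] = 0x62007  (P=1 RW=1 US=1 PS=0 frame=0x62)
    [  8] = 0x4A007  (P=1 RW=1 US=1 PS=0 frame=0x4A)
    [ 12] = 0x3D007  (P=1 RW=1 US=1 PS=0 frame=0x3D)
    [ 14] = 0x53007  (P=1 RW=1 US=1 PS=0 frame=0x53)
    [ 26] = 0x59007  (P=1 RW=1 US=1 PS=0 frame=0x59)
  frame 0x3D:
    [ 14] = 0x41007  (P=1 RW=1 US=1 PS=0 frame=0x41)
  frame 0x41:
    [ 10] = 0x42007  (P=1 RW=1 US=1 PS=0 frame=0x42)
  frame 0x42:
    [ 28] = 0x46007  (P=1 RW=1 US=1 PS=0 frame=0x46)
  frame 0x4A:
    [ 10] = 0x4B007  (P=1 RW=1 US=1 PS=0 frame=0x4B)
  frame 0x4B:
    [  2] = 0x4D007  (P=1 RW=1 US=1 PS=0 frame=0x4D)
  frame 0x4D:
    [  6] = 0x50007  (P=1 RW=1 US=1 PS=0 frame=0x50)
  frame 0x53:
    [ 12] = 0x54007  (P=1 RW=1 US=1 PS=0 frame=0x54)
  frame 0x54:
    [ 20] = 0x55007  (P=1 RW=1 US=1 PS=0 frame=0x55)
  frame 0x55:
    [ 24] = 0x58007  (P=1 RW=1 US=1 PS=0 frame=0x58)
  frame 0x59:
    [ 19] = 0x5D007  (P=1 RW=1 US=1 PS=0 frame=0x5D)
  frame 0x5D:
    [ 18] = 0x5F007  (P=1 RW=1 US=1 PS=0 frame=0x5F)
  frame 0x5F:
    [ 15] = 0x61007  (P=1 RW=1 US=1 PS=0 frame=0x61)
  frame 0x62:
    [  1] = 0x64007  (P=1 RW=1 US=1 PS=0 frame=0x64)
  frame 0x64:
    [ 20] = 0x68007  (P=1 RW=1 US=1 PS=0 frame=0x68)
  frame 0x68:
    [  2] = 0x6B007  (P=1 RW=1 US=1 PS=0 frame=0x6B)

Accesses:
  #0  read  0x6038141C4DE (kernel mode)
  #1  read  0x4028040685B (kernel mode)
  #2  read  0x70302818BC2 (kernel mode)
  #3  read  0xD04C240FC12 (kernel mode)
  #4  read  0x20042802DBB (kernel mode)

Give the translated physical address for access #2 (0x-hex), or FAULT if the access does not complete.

Trace:
#0 VA=0x6038141C4DE (r,kernel):
  L0: frame=0x3B idx=12 entry=0x3D007 [P=1 RW=1 US=1 PS=0]
  L1: frame=0x3D idx=14 entry=0x41007 [P=1 RW=1 US=1 PS=0]
  L2: frame=0x41 idx=10 entry=0x42007 [P=1 RW=1 US=1 PS=0]
  L3: frame=0x42 idx=28 entry=0x46007 [P=1 RW=1 US=1 PS=0]
  ✓ 0x464DE  — 4 lookups
#1 VA=0x4028040685B (r,kernel):
  L0: frame=0x3B idx=8 entry=0x4A007 [P=1 RW=1 US=1 PS=0]
  L1: frame=0x4A idx=10 entry=0x4B007 [P=1 RW=1 US=1 PS=0]
  L2: frame=0x4B idx=2 entry=0x4D007 [P=1 RW=1 US=1 PS=0]
  L3: frame=0x4D idx=6 entry=0x50007 [P=1 RW=1 US=1 PS=0]
  ✓ 0x5085B  — 4 lookups
#2 VA=0x70302818BC2 (r,kernel):
  L0: frame=0x3B idx=14 entry=0x53007 [P=1 RW=1 US=1 PS=0]
  L1: frame=0x53 idx=12 entry=0x54007 [P=1 RW=1 US=1 PS=0]
  L2: frame=0x54 idx=20 entry=0x55007 [P=1 RW=1 US=1 PS=0]
  L3: frame=0x55 idx=24 entry=0x58007 [P=1 RW=1 US=1 PS=0]
  ✓ 0x58BC2  — 4 lookups
#3 VA=0xD04C240FC12 (r,kernel):
  L0: frame=0x3B idx=26 entry=0x59007 [P=1 RW=1 US=1 PS=0]
  L1: frame=0x59 idx=19 entry=0x5D007 [P=1 RW=1 US=1 PS=0]
  L2: frame=0x5D idx=18 entry=0x5F007 [P=1 RW=1 US=1 PS=0]
  L3: frame=0x5F idx=15 entry=0x61007 [P=1 RW=1 US=1 PS=0]
  ✓ 0x61C12  — 4 lookups
#4 VA=0x20042802DBB (r,kernel):
  L0: frame=0x3B idx=4 entry=0x62007 [P=1 RW=1 US=1 PS=0]
  L1: frame=0x62 idx=1 entry=0x64007 [P=1 RW=1 US=1 PS=0]
  L2: frame=0x64 idx=20 entry=0x68007 [P=1 RW=1 US=1 PS=0]
  L3: frame=0x68 idx=2 entry=0x6B007 [P=1 RW=1 US=1 PS=0]
  ✓ 0x6BDBB  — 4 lookups

Access #2 PA: 0x58BC2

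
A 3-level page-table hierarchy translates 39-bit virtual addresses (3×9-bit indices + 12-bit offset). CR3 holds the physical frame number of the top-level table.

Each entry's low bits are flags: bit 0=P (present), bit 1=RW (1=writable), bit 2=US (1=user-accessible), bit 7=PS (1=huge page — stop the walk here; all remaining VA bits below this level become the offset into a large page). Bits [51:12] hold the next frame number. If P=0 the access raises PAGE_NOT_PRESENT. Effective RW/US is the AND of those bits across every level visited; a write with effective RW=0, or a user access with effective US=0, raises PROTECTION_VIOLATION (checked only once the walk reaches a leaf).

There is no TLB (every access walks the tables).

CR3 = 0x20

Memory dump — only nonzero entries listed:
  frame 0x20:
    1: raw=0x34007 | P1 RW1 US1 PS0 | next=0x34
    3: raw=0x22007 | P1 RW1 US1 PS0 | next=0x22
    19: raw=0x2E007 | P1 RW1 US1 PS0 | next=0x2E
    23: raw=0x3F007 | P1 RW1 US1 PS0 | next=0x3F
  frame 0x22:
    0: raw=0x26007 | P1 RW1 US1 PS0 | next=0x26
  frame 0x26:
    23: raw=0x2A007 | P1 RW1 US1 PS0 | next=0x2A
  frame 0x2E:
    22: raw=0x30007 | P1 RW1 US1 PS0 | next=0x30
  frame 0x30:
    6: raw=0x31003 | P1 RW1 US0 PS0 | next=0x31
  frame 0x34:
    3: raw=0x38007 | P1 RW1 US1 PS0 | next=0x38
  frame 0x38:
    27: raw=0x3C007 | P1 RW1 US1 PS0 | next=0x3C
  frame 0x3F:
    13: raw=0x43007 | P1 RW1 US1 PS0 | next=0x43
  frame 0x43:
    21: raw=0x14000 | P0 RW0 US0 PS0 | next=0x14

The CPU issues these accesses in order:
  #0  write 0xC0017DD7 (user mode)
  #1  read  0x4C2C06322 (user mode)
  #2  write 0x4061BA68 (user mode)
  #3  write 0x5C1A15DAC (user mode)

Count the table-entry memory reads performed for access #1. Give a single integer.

Per-access translation:
#0 VA=0xC0017DD7 (w,user):
  [0] read 0x20 idx=3: raw=0x22007 flags P=1 W=1 U=1 S=0
  [1] read 0x22 idx=0: raw=0x26007 flags P=1 W=1 U=1 S=0
  [2] read 0x26 idx=23: raw=0x2A007 flags P=1 W=1 U=1 S=0
  → PA=0x2ADD7  (3 entries read)
#1 VA=0x4C2C06322 (r,user):
  [0] read 0x20 idx=19: raw=0x2E007 flags P=1 W=1 U=1 S=0
  [1] read 0x2E idx=22: raw=0x30007 flags P=1 W=1 U=1 S=0
  [2] read 0x30 idx=6: raw=0x31003 flags P=1 W=1 U=0 S=0
  → PROTECTION_VIOLATION  (3 entries read)
#2 VA=0x4061BA68 (w,user):
  [0] read 0x20 idx=1: raw=0x34007 flags P=1 W=1 U=1 S=0
  [1] read 0x34 idx=3: raw=0x38007 flags P=1 W=1 U=1 S=0
  [2] read 0x38 idx=27: raw=0x3C007 flags P=1 W=1 U=1 S=0
  → PA=0x3CA68  (3 entries read)
#3 VA=0x5C1A15DAC (w,user):
  [0] read 0x20 idx=23: raw=0x3F007 flags P=1 W=1 U=1 S=0
  [1] read 0x3F idx=13: raw=0x43007 flags P=1 W=1 U=1 S=0
  [2] read 0x43 idx=21: raw=0x14000 flags P=0 W=0 U=0 S=0
  → PAGE_NOT_PRESENT  (3 entries read)

Entries read for #1: 3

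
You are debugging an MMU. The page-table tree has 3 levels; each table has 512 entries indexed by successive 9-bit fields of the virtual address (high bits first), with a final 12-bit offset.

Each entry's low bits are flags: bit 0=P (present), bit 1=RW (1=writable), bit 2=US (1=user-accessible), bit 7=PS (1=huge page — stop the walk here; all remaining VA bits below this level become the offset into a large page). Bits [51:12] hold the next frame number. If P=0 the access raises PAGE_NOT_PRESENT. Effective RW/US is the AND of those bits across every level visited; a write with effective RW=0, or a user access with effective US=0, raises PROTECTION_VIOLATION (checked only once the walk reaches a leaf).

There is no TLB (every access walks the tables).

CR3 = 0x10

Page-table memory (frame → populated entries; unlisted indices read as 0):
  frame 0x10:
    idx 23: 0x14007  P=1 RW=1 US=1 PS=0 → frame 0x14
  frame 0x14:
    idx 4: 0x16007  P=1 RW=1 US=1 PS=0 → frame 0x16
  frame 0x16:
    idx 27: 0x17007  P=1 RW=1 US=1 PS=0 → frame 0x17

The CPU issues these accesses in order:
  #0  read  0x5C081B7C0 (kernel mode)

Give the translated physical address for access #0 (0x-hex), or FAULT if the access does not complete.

Walk each access:
#0 VA=0x5C081B7C0 (r,kernel):
  L0: frame=0x10 idx=23 entry=0x14007 [P=1 RW=1 US=1 PS=0]
  L1: frame=0x14 idx=4 entry=0x16007 [P=1 RW=1 US=1 PS=0]
  L2: frame=0x16 idx=27 entry=0x17007 [P=1 RW=1 US=1 PS=0]
  ✓ 0x177C0  — 3 lookups

Access #0 PA: 0x177C0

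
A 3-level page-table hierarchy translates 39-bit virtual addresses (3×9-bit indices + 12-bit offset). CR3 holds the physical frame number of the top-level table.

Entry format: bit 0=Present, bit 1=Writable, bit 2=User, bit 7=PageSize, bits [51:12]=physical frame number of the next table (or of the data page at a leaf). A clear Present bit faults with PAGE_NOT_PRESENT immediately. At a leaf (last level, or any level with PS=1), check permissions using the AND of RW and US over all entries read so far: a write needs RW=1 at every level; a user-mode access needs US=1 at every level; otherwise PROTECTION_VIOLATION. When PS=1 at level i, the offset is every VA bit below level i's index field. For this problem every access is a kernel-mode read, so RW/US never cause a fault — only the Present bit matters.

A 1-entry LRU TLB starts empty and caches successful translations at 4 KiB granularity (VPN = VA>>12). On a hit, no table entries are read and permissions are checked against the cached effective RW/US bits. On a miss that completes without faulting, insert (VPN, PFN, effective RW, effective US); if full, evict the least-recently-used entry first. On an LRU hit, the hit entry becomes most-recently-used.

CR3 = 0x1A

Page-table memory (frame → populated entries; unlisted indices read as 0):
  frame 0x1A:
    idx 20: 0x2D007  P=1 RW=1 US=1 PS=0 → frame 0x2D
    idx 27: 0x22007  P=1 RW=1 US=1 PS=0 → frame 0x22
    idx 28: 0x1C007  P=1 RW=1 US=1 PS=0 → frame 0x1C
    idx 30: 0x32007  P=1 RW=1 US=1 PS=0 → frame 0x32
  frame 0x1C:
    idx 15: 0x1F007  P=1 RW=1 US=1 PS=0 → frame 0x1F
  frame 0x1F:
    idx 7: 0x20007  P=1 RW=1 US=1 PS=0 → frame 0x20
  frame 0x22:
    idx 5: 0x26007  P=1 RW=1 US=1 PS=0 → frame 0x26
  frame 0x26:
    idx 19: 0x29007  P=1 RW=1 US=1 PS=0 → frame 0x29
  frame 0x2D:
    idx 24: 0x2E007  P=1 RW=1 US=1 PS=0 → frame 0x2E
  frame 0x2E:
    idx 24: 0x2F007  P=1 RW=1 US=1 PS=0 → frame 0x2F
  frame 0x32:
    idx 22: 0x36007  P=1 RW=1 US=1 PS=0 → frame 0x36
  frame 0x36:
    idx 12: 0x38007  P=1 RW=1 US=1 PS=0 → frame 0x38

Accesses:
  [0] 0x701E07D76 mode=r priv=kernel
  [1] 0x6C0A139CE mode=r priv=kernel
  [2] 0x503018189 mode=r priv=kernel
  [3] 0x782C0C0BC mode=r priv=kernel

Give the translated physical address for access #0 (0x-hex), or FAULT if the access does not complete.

Per-access translation:
#0 VA=0x701E07D76 (r,kernel):
  L0: frame=0x1A idx=28 entry=0x1C007 [P=1 RW=1 US=1 PS=0]
  L1: frame=0x1C idx=15 entry=0x1F007 [P=1 RW=1 US=1 PS=0]
  L2: frame=0x1F idx=7 entry=0x20007 [P=1 RW=1 US=1 PS=0]
  ✓ 0x20D76  — 3 lookups
#1 VA=0x6C0A139CE (r,kernel):
  L0: frame=0x1A idx=27 entry=0x22007 [P=1 RW=1 US=1 PS=0]
  L1: frame=0x22 idx=5 entry=0x26007 [P=1 RW=1 US=1 PS=0]
  L2: frame=0x26 idx=19 entry=0x29007 [P=1 RW=1 US=1 PS=0]
  ✓ 0x299CE  — 3 lookups
#2 VA=0x503018189 (r,kernel):
  L0: frame=0x1A idx=20 entry=0x2D007 [P=1 RW=1 US=1 PS=0]
  L1: frame=0x2D idx=24 entry=0x2E007 [P=1 RW=1 US=1 PS=0]
  L2: frame=0x2E idx=24 entry=0x2F007 [P=1 RW=1 US=1 PS=0]
  ✓ 0x2F189  — 3 lookups
#3 VA=0x782C0C0BC (r,kernel):
  L0: frame=0x1A idx=30 entry=0x32007 [P=1 RW=1 US=1 PS=0]
  L1: frame=0x32 idx=22 entry=0x36007 [P=1 RW=1 US=1 PS=0]
  L2: frame=0x36 idx=12 entry=0x38007 [P=1 RW=1 US=1 PS=0]
  ✓ 0x380BC  — 3 lookups

Access #0 PA: 0x20D76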